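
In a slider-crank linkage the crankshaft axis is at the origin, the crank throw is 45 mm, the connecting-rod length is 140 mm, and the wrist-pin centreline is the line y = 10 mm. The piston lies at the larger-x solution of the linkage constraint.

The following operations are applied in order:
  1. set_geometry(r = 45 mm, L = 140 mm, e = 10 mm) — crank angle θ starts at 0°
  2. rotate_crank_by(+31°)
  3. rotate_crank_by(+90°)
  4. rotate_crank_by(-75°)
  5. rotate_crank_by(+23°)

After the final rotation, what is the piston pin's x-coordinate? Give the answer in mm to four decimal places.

set_geometry: r = 45 mm, L = 140 mm, e = 10 mm; θ ← 0°
rotate_crank_by(+31°): θ ← 0° +31° = 31°
rotate_crank_by(+90°): θ ← 31° +90° = 121°
rotate_crank_by(-75°): θ ← 121° -75° = 46°
rotate_crank_by(+23°): θ ← 46° +23° = 69°
crank pin P = (r cos θ, r sin θ) = (16.126558, 42.011119)
h = r sin θ − e = 42.011119 − 10 = 32.011119
x = r cos θ + √(L² − h²) = 16.126558 + √(19600.0 − 1024.7118) = 16.126558 + 136.291189 = 152.417747

152.4177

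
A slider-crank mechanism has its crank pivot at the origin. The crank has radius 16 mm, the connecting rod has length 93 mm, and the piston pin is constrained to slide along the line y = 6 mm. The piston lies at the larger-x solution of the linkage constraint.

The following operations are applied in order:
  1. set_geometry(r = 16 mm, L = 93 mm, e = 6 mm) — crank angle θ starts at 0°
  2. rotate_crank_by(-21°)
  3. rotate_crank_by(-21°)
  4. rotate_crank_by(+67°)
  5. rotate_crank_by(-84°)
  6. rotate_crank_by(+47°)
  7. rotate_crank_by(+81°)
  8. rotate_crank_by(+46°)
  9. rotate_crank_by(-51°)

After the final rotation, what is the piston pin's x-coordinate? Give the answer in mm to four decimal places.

99.6356

set_geometry: r = 16 mm, L = 93 mm, e = 6 mm; θ ← 0°
rotate_crank_by(-21°): θ ← 0° -21° = -21°
rotate_crank_by(-21°): θ ← -21° -21° = -42°
rotate_crank_by(+67°): θ ← -42° +67° = 25°
rotate_crank_by(-84°): θ ← 25° -84° = -59°
rotate_crank_by(+47°): θ ← -59° +47° = -12°
rotate_crank_by(+81°): θ ← -12° +81° = 69°
rotate_crank_by(+46°): θ ← 69° +46° = 115°
rotate_crank_by(-51°): θ ← 115° -51° = 64°
crank pin P = (r cos θ, r sin θ) = (7.013938, 14.380705)
h = r sin θ − e = 14.380705 − 6 = 8.380705
x = r cos θ + √(L² − h²) = 7.013938 + √(8649.0 − 70.2362) = 7.013938 + 92.621616 = 99.635555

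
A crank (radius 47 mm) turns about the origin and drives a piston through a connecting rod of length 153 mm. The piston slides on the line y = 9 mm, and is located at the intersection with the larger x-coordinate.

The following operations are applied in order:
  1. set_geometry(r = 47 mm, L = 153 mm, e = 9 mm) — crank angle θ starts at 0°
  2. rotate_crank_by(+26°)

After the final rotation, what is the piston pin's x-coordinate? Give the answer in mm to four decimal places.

set_geometry: r = 47 mm, L = 153 mm, e = 9 mm; θ ← 0°
rotate_crank_by(+26°): θ ← 0° +26° = 26°
crank pin P = (r cos θ, r sin θ) = (42.243320, 20.603444)
h = r sin θ − e = 20.603444 − 9 = 11.603444
x = r cos θ + √(L² − h²) = 42.243320 + √(23409.0 − 134.6399) = 42.243320 + 152.559366 = 194.802686

194.8027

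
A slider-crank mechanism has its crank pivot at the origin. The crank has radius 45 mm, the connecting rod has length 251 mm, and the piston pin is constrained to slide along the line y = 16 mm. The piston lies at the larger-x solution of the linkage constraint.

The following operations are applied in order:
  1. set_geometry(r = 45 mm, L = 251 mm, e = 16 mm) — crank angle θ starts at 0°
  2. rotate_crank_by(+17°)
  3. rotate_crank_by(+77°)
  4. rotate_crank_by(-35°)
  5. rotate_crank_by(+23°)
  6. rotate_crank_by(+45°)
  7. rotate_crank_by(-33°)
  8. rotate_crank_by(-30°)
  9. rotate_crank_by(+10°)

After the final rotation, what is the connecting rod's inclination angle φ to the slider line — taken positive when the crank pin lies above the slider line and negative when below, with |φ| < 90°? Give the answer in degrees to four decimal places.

6.2342

set_geometry: r = 45 mm, L = 251 mm, e = 16 mm; θ ← 0°
rotate_crank_by(+17°): θ ← 0° +17° = 17°
rotate_crank_by(+77°): θ ← 17° +77° = 94°
rotate_crank_by(-35°): θ ← 94° -35° = 59°
rotate_crank_by(+23°): θ ← 59° +23° = 82°
rotate_crank_by(+45°): θ ← 82° +45° = 127°
rotate_crank_by(-33°): θ ← 127° -33° = 94°
rotate_crank_by(-30°): θ ← 94° -30° = 64°
rotate_crank_by(+10°): θ ← 64° +10° = 74°
crank pin P = (r cos θ, r sin θ) = (12.403681, 43.256776)
h = r sin θ − e = 43.256776 − 16 = 27.256776
sin φ = h / L = 27.256776 / 251 = 0.10859273
φ = arcsin(0.10859273) = 6.234199°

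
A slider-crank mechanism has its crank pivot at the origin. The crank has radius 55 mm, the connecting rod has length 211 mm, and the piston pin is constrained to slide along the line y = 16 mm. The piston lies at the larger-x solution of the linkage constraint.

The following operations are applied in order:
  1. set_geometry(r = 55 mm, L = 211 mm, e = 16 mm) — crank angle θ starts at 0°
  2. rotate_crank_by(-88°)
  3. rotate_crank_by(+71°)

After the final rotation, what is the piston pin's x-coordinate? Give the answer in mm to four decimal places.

261.1437

set_geometry: r = 55 mm, L = 211 mm, e = 16 mm; θ ← 0°
rotate_crank_by(-88°): θ ← 0° -88° = -88°
rotate_crank_by(+71°): θ ← -88° +71° = -17°
crank pin P = (r cos θ, r sin θ) = (52.596762, -16.080444)
h = r sin θ − e = -16.080444 − 16 = -32.080444
x = r cos θ + √(L² − h²) = 52.596762 + √(44521.0 − 1029.1549) = 52.596762 + 208.546985 = 261.143747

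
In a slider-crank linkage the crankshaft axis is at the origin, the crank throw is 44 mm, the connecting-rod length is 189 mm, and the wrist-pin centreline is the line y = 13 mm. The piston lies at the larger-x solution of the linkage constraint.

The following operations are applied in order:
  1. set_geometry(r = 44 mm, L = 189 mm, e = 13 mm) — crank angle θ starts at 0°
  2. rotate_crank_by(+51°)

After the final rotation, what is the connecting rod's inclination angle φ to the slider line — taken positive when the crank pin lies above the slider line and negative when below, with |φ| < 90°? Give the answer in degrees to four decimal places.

6.4387

set_geometry: r = 44 mm, L = 189 mm, e = 13 mm; θ ← 0°
rotate_crank_by(+51°): θ ← 0° +51° = 51°
crank pin P = (r cos θ, r sin θ) = (27.690097, 34.194422)
h = r sin θ − e = 34.194422 − 13 = 21.194422
sin φ = h / L = 21.194422 / 189 = 0.11213980
φ = arcsin(0.11213980) = 6.438680°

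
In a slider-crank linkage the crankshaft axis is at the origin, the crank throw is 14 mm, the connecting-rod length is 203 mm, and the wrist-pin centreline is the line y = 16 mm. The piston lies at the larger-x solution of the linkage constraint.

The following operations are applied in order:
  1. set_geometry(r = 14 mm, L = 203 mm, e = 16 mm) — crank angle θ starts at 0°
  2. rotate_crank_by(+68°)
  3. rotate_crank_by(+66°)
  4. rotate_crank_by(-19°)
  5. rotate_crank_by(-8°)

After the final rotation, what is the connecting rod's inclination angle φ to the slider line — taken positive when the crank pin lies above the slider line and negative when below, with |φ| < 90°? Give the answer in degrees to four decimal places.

-0.7372

set_geometry: r = 14 mm, L = 203 mm, e = 16 mm; θ ← 0°
rotate_crank_by(+68°): θ ← 0° +68° = 68°
rotate_crank_by(+66°): θ ← 68° +66° = 134°
rotate_crank_by(-19°): θ ← 134° -19° = 115°
rotate_crank_by(-8°): θ ← 115° -8° = 107°
crank pin P = (r cos θ, r sin θ) = (-4.093204, 13.388267)
h = r sin θ − e = 13.388267 − 16 = -2.611733
sin φ = h / L = -2.611733 / 203 = -0.01286568
φ = arcsin(-0.01286568) = -0.737170°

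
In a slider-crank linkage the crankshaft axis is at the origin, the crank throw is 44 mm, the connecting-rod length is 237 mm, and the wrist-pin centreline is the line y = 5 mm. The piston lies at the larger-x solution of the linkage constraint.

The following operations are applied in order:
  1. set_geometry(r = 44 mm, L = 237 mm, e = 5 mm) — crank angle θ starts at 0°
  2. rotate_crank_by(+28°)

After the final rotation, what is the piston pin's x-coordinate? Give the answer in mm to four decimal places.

275.3320

set_geometry: r = 44 mm, L = 237 mm, e = 5 mm; θ ← 0°
rotate_crank_by(+28°): θ ← 0° +28° = 28°
crank pin P = (r cos θ, r sin θ) = (38.849694, 20.656749)
h = r sin θ − e = 20.656749 − 5 = 15.656749
x = r cos θ + √(L² − h²) = 38.849694 + √(56169.0 − 245.1338) = 38.849694 + 236.482275 = 275.331969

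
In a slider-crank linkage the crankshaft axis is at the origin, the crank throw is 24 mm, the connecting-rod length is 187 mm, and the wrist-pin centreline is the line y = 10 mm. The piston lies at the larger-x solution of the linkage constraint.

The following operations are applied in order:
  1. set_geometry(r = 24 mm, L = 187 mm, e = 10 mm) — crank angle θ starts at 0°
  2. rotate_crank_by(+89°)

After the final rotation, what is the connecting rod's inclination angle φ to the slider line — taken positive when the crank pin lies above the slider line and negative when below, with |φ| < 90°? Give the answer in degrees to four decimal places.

set_geometry: r = 24 mm, L = 187 mm, e = 10 mm; θ ← 0°
rotate_crank_by(+89°): θ ← 0° +89° = 89°
crank pin P = (r cos θ, r sin θ) = (0.418858, 23.996345)
h = r sin θ − e = 23.996345 − 10 = 13.996345
sin φ = h / L = 13.996345 / 187 = 0.07484676
φ = arcsin(0.07484676) = 4.292418°

4.2924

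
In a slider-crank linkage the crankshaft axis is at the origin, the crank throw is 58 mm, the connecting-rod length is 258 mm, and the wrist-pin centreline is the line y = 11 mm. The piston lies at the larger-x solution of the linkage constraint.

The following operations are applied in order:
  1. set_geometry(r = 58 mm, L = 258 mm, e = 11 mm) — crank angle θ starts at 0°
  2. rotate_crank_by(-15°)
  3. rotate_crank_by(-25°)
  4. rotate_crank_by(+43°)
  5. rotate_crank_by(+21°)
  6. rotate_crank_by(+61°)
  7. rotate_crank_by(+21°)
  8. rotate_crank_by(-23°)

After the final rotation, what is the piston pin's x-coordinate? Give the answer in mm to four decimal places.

260.8310

set_geometry: r = 58 mm, L = 258 mm, e = 11 mm; θ ← 0°
rotate_crank_by(-15°): θ ← 0° -15° = -15°
rotate_crank_by(-25°): θ ← -15° -25° = -40°
rotate_crank_by(+43°): θ ← -40° +43° = 3°
rotate_crank_by(+21°): θ ← 3° +21° = 24°
rotate_crank_by(+61°): θ ← 24° +61° = 85°
rotate_crank_by(+21°): θ ← 85° +21° = 106°
rotate_crank_by(-23°): θ ← 106° -23° = 83°
crank pin P = (r cos θ, r sin θ) = (7.068422, 57.567677)
h = r sin θ − e = 57.567677 − 11 = 46.567677
x = r cos θ + √(L² − h²) = 7.068422 + √(66564.0 − 2168.5485) = 7.068422 + 253.762589 = 260.831011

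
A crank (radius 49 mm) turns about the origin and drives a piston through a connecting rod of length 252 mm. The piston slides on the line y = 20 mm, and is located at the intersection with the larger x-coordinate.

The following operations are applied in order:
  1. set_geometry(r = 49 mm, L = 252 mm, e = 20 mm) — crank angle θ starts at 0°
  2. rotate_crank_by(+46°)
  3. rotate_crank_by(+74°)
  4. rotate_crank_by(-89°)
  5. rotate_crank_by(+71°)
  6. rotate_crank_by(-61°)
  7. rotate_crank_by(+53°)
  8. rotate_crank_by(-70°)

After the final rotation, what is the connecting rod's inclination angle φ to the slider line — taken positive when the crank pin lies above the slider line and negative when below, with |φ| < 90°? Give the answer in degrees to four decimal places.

set_geometry: r = 49 mm, L = 252 mm, e = 20 mm; θ ← 0°
rotate_crank_by(+46°): θ ← 0° +46° = 46°
rotate_crank_by(+74°): θ ← 46° +74° = 120°
rotate_crank_by(-89°): θ ← 120° -89° = 31°
rotate_crank_by(+71°): θ ← 31° +71° = 102°
rotate_crank_by(-61°): θ ← 102° -61° = 41°
rotate_crank_by(+53°): θ ← 41° +53° = 94°
rotate_crank_by(-70°): θ ← 94° -70° = 24°
crank pin P = (r cos θ, r sin θ) = (44.763727, 19.930096)
h = r sin θ − e = 19.930096 − 20 = -0.069904
sin φ = h / L = -0.069904 / 252 = -0.00027740
φ = arcsin(-0.00027740) = -0.015894°

-0.0159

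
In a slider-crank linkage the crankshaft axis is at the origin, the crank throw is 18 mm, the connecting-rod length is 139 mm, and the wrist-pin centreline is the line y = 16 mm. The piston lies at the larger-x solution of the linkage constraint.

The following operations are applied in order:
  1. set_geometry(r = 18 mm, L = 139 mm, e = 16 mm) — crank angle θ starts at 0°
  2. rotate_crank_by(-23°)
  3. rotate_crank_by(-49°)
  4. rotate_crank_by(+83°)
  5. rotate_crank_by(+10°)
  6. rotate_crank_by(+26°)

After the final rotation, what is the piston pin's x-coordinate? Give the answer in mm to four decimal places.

151.2470

set_geometry: r = 18 mm, L = 139 mm, e = 16 mm; θ ← 0°
rotate_crank_by(-23°): θ ← 0° -23° = -23°
rotate_crank_by(-49°): θ ← -23° -49° = -72°
rotate_crank_by(+83°): θ ← -72° +83° = 11°
rotate_crank_by(+10°): θ ← 11° +10° = 21°
rotate_crank_by(+26°): θ ← 21° +26° = 47°
crank pin P = (r cos θ, r sin θ) = (12.275970, 13.164367)
h = r sin θ − e = 13.164367 − 16 = -2.835633
x = r cos θ + √(L² − h²) = 12.275970 + √(19321.0 − 8.0408) = 12.275970 + 138.971073 = 151.247044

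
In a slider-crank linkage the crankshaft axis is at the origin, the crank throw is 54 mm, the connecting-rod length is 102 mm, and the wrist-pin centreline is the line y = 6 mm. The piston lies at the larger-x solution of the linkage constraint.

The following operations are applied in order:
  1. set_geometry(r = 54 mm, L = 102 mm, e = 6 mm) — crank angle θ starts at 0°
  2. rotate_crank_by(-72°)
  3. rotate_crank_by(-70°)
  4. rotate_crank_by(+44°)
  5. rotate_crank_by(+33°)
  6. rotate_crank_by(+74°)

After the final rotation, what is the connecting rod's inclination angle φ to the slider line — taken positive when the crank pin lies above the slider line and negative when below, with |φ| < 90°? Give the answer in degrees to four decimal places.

set_geometry: r = 54 mm, L = 102 mm, e = 6 mm; θ ← 0°
rotate_crank_by(-72°): θ ← 0° -72° = -72°
rotate_crank_by(-70°): θ ← -72° -70° = -142°
rotate_crank_by(+44°): θ ← -142° +44° = -98°
rotate_crank_by(+33°): θ ← -98° +33° = -65°
rotate_crank_by(+74°): θ ← -65° +74° = 9°
crank pin P = (r cos θ, r sin θ) = (53.335170, 8.447461)
h = r sin θ − e = 8.447461 − 6 = 2.447461
sin φ = h / L = 2.447461 / 102 = 0.02399472
φ = arcsin(0.02399472) = 1.374928°

1.3749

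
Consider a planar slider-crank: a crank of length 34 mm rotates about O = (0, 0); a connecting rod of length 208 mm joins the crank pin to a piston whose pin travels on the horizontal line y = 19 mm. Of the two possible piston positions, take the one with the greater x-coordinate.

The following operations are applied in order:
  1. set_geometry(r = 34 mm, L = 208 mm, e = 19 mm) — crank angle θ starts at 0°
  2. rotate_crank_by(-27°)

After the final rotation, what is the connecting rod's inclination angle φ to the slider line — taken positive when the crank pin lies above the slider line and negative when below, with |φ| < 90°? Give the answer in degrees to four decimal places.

-9.5295

set_geometry: r = 34 mm, L = 208 mm, e = 19 mm; θ ← 0°
rotate_crank_by(-27°): θ ← 0° -27° = -27°
crank pin P = (r cos θ, r sin θ) = (30.294222, -15.435677)
h = r sin θ − e = -15.435677 − 19 = -34.435677
sin φ = h / L = -34.435677 / 208 = -0.16555614
φ = arcsin(-0.16555614) = -9.529543°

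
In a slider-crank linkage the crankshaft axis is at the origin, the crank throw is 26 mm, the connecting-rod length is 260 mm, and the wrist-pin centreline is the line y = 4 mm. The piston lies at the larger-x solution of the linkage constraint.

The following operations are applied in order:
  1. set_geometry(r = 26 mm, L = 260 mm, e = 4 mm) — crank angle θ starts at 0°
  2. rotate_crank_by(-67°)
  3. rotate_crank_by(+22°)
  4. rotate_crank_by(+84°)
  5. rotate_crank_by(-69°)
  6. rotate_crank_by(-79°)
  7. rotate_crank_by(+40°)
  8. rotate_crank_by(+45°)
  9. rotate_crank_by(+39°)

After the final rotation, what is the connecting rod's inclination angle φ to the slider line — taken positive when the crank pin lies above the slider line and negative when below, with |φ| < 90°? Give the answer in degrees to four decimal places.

set_geometry: r = 26 mm, L = 260 mm, e = 4 mm; θ ← 0°
rotate_crank_by(-67°): θ ← 0° -67° = -67°
rotate_crank_by(+22°): θ ← -67° +22° = -45°
rotate_crank_by(+84°): θ ← -45° +84° = 39°
rotate_crank_by(-69°): θ ← 39° -69° = -30°
rotate_crank_by(-79°): θ ← -30° -79° = -109°
rotate_crank_by(+40°): θ ← -109° +40° = -69°
rotate_crank_by(+45°): θ ← -69° +45° = -24°
rotate_crank_by(+39°): θ ← -24° +39° = 15°
crank pin P = (r cos θ, r sin θ) = (25.114071, 6.729295)
h = r sin θ − e = 6.729295 − 4 = 2.729295
sin φ = h / L = 2.729295 / 260 = 0.01049729
φ = arcsin(0.01049729) = 0.601461°

0.6015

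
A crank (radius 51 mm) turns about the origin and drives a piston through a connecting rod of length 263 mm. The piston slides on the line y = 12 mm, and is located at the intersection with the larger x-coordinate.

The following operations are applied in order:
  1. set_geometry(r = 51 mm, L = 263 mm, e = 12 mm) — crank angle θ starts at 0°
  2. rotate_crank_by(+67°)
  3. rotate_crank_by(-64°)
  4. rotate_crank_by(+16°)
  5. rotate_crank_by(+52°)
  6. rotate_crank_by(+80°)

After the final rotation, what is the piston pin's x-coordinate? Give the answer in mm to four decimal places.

218.0864

set_geometry: r = 51 mm, L = 263 mm, e = 12 mm; θ ← 0°
rotate_crank_by(+67°): θ ← 0° +67° = 67°
rotate_crank_by(-64°): θ ← 67° -64° = 3°
rotate_crank_by(+16°): θ ← 3° +16° = 19°
rotate_crank_by(+52°): θ ← 19° +52° = 71°
rotate_crank_by(+80°): θ ← 71° +80° = 151°
crank pin P = (r cos θ, r sin θ) = (-44.605605, 24.725291)
h = r sin θ − e = 24.725291 − 12 = 12.725291
x = r cos θ + √(L² − h²) = -44.605605 + √(69169.0 − 161.9330) = -44.605605 + 262.691962 = 218.086357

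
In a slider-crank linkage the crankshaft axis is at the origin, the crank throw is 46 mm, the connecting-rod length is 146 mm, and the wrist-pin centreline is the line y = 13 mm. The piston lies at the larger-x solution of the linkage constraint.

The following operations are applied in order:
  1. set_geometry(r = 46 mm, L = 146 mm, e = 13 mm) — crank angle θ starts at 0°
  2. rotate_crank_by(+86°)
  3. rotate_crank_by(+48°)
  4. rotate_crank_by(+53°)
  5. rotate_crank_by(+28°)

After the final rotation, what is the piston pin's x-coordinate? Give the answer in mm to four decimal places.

102.9066

set_geometry: r = 46 mm, L = 146 mm, e = 13 mm; θ ← 0°
rotate_crank_by(+86°): θ ← 0° +86° = 86°
rotate_crank_by(+48°): θ ← 86° +48° = 134°
rotate_crank_by(+53°): θ ← 134° +53° = 187°
rotate_crank_by(+28°): θ ← 187° +28° = 215°
crank pin P = (r cos θ, r sin θ) = (-37.680994, -26.384516)
h = r sin θ − e = -26.384516 − 13 = -39.384516
x = r cos θ + √(L² − h²) = -37.680994 + √(21316.0 − 1551.1401) = -37.680994 + 140.587552 = 102.906558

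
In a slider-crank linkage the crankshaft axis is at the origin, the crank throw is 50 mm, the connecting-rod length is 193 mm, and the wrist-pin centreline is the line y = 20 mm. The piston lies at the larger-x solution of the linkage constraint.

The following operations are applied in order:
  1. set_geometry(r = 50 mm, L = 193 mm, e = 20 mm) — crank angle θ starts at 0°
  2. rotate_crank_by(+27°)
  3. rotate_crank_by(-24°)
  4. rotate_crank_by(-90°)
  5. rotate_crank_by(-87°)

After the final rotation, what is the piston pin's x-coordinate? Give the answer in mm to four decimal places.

set_geometry: r = 50 mm, L = 193 mm, e = 20 mm; θ ← 0°
rotate_crank_by(+27°): θ ← 0° +27° = 27°
rotate_crank_by(-24°): θ ← 27° -24° = 3°
rotate_crank_by(-90°): θ ← 3° -90° = -87°
rotate_crank_by(-87°): θ ← -87° -87° = -174°
crank pin P = (r cos θ, r sin θ) = (-49.726095, -5.226423)
h = r sin θ − e = -5.226423 − 20 = -25.226423
x = r cos θ + √(L² − h²) = -49.726095 + √(37249.0 − 636.3724) = -49.726095 + 191.344265 = 141.618170

141.6182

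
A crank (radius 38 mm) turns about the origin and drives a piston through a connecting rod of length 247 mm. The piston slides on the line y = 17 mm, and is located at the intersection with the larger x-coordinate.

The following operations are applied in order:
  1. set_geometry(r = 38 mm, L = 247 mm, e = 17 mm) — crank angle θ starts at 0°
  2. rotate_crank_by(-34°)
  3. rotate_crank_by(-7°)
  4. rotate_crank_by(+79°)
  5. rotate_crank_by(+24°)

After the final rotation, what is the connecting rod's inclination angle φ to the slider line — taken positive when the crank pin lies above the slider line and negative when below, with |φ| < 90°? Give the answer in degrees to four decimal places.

set_geometry: r = 38 mm, L = 247 mm, e = 17 mm; θ ← 0°
rotate_crank_by(-34°): θ ← 0° -34° = -34°
rotate_crank_by(-7°): θ ← -34° -7° = -41°
rotate_crank_by(+79°): θ ← -41° +79° = 38°
rotate_crank_by(+24°): θ ← 38° +24° = 62°
crank pin P = (r cos θ, r sin θ) = (17.839919, 33.552009)
h = r sin θ − e = 33.552009 − 17 = 16.552009
sin φ = h / L = 16.552009 / 247 = 0.06701218
φ = arcsin(0.06701218) = 3.842395°

3.8424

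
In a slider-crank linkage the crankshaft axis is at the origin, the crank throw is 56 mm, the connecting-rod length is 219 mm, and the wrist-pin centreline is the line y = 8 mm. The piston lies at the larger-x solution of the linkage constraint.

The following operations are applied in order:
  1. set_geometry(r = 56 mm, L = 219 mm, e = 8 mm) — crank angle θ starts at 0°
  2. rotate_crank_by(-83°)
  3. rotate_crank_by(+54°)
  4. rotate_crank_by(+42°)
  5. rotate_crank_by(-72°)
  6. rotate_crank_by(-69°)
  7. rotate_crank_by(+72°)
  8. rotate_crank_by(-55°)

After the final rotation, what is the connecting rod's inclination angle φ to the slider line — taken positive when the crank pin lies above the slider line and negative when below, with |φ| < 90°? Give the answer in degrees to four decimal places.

set_geometry: r = 56 mm, L = 219 mm, e = 8 mm; θ ← 0°
rotate_crank_by(-83°): θ ← 0° -83° = -83°
rotate_crank_by(+54°): θ ← -83° +54° = -29°
rotate_crank_by(+42°): θ ← -29° +42° = 13°
rotate_crank_by(-72°): θ ← 13° -72° = -59°
rotate_crank_by(-69°): θ ← -59° -69° = -128°
rotate_crank_by(+72°): θ ← -128° +72° = -56°
rotate_crank_by(-55°): θ ← -56° -55° = -111°
crank pin P = (r cos θ, r sin θ) = (-20.068605, -52.280504)
h = r sin θ − e = -52.280504 − 8 = -60.280504
sin φ = h / L = -60.280504 / 219 = -0.27525344
φ = arcsin(-0.27525344) = -15.977118°

-15.9771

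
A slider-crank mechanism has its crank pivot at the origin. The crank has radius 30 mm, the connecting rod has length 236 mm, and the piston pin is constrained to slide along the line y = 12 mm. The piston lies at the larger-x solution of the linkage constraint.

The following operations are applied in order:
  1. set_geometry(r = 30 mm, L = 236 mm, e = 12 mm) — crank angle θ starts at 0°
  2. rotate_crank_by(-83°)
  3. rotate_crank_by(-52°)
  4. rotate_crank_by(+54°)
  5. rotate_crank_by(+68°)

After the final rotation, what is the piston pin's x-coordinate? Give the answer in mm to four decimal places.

264.4852

set_geometry: r = 30 mm, L = 236 mm, e = 12 mm; θ ← 0°
rotate_crank_by(-83°): θ ← 0° -83° = -83°
rotate_crank_by(-52°): θ ← -83° -52° = -135°
rotate_crank_by(+54°): θ ← -135° +54° = -81°
rotate_crank_by(+68°): θ ← -81° +68° = -13°
crank pin P = (r cos θ, r sin θ) = (29.231102, -6.748532)
h = r sin θ − e = -6.748532 − 12 = -18.748532
x = r cos θ + √(L² − h²) = 29.231102 + √(55696.0 − 351.5074) = 29.231102 + 235.254102 = 264.485204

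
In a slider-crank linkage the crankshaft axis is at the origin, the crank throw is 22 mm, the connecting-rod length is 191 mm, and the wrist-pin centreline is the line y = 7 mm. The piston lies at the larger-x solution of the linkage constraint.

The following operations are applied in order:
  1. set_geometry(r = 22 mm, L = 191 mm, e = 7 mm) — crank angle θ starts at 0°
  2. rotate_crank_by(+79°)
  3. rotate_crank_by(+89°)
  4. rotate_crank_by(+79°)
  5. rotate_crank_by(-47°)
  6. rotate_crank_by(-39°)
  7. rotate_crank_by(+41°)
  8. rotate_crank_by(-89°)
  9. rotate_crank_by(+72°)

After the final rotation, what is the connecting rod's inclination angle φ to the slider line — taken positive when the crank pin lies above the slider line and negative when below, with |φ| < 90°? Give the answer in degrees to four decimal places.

set_geometry: r = 22 mm, L = 191 mm, e = 7 mm; θ ← 0°
rotate_crank_by(+79°): θ ← 0° +79° = 79°
rotate_crank_by(+89°): θ ← 79° +89° = 168°
rotate_crank_by(+79°): θ ← 168° +79° = 247°
rotate_crank_by(-47°): θ ← 247° -47° = 200°
rotate_crank_by(-39°): θ ← 200° -39° = 161°
rotate_crank_by(+41°): θ ← 161° +41° = 202°
rotate_crank_by(-89°): θ ← 202° -89° = 113°
rotate_crank_by(+72°): θ ← 113° +72° = 185°
crank pin P = (r cos θ, r sin θ) = (-21.916283, -1.917426)
h = r sin θ − e = -1.917426 − 7 = -8.917426
sin φ = h / L = -8.917426 / 191 = -0.04668810
φ = arcsin(-0.04668810) = -2.676004°

-2.6760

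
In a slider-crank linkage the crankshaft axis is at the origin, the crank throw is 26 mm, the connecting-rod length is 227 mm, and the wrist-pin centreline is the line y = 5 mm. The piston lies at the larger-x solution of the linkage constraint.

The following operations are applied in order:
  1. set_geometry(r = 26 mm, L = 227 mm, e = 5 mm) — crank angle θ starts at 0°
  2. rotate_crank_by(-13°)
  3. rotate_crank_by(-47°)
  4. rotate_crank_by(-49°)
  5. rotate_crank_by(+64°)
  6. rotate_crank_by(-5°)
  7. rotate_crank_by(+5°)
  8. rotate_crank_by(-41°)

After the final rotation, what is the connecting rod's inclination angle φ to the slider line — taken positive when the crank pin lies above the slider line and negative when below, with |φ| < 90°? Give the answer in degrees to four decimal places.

set_geometry: r = 26 mm, L = 227 mm, e = 5 mm; θ ← 0°
rotate_crank_by(-13°): θ ← 0° -13° = -13°
rotate_crank_by(-47°): θ ← -13° -47° = -60°
rotate_crank_by(-49°): θ ← -60° -49° = -109°
rotate_crank_by(+64°): θ ← -109° +64° = -45°
rotate_crank_by(-5°): θ ← -45° -5° = -50°
rotate_crank_by(+5°): θ ← -50° +5° = -45°
rotate_crank_by(-41°): θ ← -45° -41° = -86°
crank pin P = (r cos θ, r sin θ) = (1.813668, -25.936665)
h = r sin θ − e = -25.936665 − 5 = -30.936665
sin φ = h / L = -30.936665 / 227 = -0.13628487
φ = arcsin(-0.13628487) = -7.832924°

-7.8329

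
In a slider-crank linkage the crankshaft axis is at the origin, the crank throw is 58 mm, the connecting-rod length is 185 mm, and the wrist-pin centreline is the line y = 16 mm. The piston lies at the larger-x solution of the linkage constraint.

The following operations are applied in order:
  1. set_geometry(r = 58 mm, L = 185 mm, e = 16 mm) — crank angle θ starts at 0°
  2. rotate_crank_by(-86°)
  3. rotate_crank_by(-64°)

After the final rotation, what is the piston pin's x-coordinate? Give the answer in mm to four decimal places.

set_geometry: r = 58 mm, L = 185 mm, e = 16 mm; θ ← 0°
rotate_crank_by(-86°): θ ← 0° -86° = -86°
rotate_crank_by(-64°): θ ← -86° -64° = -150°
crank pin P = (r cos θ, r sin θ) = (-50.229473, -29.000000)
h = r sin θ − e = -29.000000 − 16 = -45.000000
x = r cos θ + √(L² − h²) = -50.229473 + √(34225.0 − 2025.0000) = -50.229473 + 179.443584 = 129.214111

129.2141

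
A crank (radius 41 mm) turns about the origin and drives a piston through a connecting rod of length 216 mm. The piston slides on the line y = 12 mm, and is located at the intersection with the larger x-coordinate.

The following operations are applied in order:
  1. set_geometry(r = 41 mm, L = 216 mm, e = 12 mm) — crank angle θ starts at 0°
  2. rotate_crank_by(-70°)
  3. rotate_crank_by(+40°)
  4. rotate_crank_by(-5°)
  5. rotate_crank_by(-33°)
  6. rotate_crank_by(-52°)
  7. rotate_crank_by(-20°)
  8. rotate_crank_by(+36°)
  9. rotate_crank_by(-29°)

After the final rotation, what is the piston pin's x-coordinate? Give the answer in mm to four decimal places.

set_geometry: r = 41 mm, L = 216 mm, e = 12 mm; θ ← 0°
rotate_crank_by(-70°): θ ← 0° -70° = -70°
rotate_crank_by(+40°): θ ← -70° +40° = -30°
rotate_crank_by(-5°): θ ← -30° -5° = -35°
rotate_crank_by(-33°): θ ← -35° -33° = -68°
rotate_crank_by(-52°): θ ← -68° -52° = -120°
rotate_crank_by(-20°): θ ← -120° -20° = -140°
rotate_crank_by(+36°): θ ← -140° +36° = -104°
rotate_crank_by(-29°): θ ← -104° -29° = -133°
crank pin P = (r cos θ, r sin θ) = (-27.961933, -29.985502)
h = r sin θ − e = -29.985502 − 12 = -41.985502
x = r cos θ + √(L² − h²) = -27.961933 + √(46656.0 − 1762.7824) = -27.961933 + 211.880196 = 183.918264

183.9183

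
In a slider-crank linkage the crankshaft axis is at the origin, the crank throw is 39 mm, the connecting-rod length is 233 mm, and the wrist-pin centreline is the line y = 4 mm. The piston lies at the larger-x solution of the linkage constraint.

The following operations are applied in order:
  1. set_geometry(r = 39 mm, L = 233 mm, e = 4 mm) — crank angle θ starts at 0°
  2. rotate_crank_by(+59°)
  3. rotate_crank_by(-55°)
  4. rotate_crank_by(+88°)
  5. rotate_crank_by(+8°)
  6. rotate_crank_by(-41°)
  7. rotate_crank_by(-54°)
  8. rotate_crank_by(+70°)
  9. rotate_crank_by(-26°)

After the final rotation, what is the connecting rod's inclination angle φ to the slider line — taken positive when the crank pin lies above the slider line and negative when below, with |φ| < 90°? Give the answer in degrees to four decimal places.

6.2667

set_geometry: r = 39 mm, L = 233 mm, e = 4 mm; θ ← 0°
rotate_crank_by(+59°): θ ← 0° +59° = 59°
rotate_crank_by(-55°): θ ← 59° -55° = 4°
rotate_crank_by(+88°): θ ← 4° +88° = 92°
rotate_crank_by(+8°): θ ← 92° +8° = 100°
rotate_crank_by(-41°): θ ← 100° -41° = 59°
rotate_crank_by(-54°): θ ← 59° -54° = 5°
rotate_crank_by(+70°): θ ← 5° +70° = 75°
rotate_crank_by(-26°): θ ← 75° -26° = 49°
crank pin P = (r cos θ, r sin θ) = (25.586302, 29.433674)
h = r sin θ − e = 29.433674 − 4 = 25.433674
sin φ = h / L = 25.433674 / 233 = 0.10915740
φ = arcsin(0.10915740) = 6.266746°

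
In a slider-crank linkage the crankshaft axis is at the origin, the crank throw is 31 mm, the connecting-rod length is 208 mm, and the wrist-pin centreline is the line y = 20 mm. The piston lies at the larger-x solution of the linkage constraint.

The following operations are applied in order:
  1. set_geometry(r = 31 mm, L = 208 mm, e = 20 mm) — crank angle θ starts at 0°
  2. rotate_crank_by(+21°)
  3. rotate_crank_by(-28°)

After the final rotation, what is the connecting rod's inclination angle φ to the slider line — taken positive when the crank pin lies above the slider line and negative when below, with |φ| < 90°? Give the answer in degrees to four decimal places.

-6.5642

set_geometry: r = 31 mm, L = 208 mm, e = 20 mm; θ ← 0°
rotate_crank_by(+21°): θ ← 0° +21° = 21°
rotate_crank_by(-28°): θ ← 21° -28° = -7°
crank pin P = (r cos θ, r sin θ) = (30.768931, -3.777950)
h = r sin θ − e = -3.777950 − 20 = -23.777950
sin φ = h / L = -23.777950 / 208 = -0.11431707
φ = arcsin(-0.11431707) = -6.564236°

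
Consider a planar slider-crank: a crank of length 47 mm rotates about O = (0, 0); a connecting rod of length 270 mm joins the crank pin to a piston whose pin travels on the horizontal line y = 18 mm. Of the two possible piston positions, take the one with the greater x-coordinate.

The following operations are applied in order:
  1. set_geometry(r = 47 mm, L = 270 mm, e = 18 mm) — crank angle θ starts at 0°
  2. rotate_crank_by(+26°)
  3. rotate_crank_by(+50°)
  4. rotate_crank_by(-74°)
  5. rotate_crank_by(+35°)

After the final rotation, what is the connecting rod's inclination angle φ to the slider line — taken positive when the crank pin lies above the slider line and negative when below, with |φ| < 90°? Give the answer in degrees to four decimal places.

2.1831

set_geometry: r = 47 mm, L = 270 mm, e = 18 mm; θ ← 0°
rotate_crank_by(+26°): θ ← 0° +26° = 26°
rotate_crank_by(+50°): θ ← 26° +50° = 76°
rotate_crank_by(-74°): θ ← 76° -74° = 2°
rotate_crank_by(+35°): θ ← 2° +35° = 37°
crank pin P = (r cos θ, r sin θ) = (37.535869, 28.285306)
h = r sin θ − e = 28.285306 − 18 = 10.285306
sin φ = h / L = 10.285306 / 270 = 0.03809373
φ = arcsin(0.03809373) = 2.183138°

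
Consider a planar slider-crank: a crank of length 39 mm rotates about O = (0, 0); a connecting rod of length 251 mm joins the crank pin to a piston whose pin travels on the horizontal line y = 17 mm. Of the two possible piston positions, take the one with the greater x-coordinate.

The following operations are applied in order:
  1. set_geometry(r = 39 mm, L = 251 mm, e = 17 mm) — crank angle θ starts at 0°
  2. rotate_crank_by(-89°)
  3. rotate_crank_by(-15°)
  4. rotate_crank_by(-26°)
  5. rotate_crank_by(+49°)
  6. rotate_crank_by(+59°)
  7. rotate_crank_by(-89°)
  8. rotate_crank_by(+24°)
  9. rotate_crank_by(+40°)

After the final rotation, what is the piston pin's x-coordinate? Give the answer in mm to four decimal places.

273.4353

set_geometry: r = 39 mm, L = 251 mm, e = 17 mm; θ ← 0°
rotate_crank_by(-89°): θ ← 0° -89° = -89°
rotate_crank_by(-15°): θ ← -89° -15° = -104°
rotate_crank_by(-26°): θ ← -104° -26° = -130°
rotate_crank_by(+49°): θ ← -130° +49° = -81°
rotate_crank_by(+59°): θ ← -81° +59° = -22°
rotate_crank_by(-89°): θ ← -22° -89° = -111°
rotate_crank_by(+24°): θ ← -111° +24° = -87°
rotate_crank_by(+40°): θ ← -87° +40° = -47°
crank pin P = (r cos θ, r sin θ) = (26.597936, -28.522794)
h = r sin θ − e = -28.522794 − 17 = -45.522794
x = r cos θ + √(L² − h²) = 26.597936 + √(63001.0 − 2072.3248) = 26.597936 + 246.837346 = 273.435282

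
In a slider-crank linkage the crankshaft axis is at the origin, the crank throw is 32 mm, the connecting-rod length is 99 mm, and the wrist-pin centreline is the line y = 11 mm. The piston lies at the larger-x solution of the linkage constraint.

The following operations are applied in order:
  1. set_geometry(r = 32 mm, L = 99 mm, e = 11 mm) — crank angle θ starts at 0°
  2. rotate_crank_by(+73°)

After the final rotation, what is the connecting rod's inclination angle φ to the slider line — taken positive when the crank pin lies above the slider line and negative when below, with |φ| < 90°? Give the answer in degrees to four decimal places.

set_geometry: r = 32 mm, L = 99 mm, e = 11 mm; θ ← 0°
rotate_crank_by(+73°): θ ← 0° +73° = 73°
crank pin P = (r cos θ, r sin θ) = (9.355895, 30.601752)
h = r sin θ − e = 30.601752 − 11 = 19.601752
sin φ = h / L = 19.601752 / 99 = 0.19799750
φ = arcsin(0.19799750) = 11.419882°

11.4199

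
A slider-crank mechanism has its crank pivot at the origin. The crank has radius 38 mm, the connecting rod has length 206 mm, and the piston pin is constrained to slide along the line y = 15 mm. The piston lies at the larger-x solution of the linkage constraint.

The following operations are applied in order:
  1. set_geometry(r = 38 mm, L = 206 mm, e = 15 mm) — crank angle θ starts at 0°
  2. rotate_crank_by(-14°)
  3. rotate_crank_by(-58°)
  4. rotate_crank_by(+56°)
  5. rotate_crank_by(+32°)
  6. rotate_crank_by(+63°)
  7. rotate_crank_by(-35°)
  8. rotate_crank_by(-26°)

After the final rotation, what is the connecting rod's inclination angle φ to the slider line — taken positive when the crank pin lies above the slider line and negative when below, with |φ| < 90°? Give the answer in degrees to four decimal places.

set_geometry: r = 38 mm, L = 206 mm, e = 15 mm; θ ← 0°
rotate_crank_by(-14°): θ ← 0° -14° = -14°
rotate_crank_by(-58°): θ ← -14° -58° = -72°
rotate_crank_by(+56°): θ ← -72° +56° = -16°
rotate_crank_by(+32°): θ ← -16° +32° = 16°
rotate_crank_by(+63°): θ ← 16° +63° = 79°
rotate_crank_by(-35°): θ ← 79° -35° = 44°
rotate_crank_by(-26°): θ ← 44° -26° = 18°
crank pin P = (r cos θ, r sin θ) = (36.140148, 11.742646)
h = r sin θ − e = 11.742646 − 15 = -3.257354
sin φ = h / L = -3.257354 / 206 = -0.01581240
φ = arcsin(-0.01581240) = -0.906021°

-0.9060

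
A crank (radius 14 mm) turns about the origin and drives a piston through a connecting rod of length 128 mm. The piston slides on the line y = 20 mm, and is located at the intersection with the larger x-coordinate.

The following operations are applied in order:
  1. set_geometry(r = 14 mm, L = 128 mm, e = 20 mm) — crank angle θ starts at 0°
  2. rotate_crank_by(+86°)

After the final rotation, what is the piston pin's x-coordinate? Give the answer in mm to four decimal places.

128.8343

set_geometry: r = 14 mm, L = 128 mm, e = 20 mm; θ ← 0°
rotate_crank_by(+86°): θ ← 0° +86° = 86°
crank pin P = (r cos θ, r sin θ) = (0.976591, 13.965897)
h = r sin θ − e = 13.965897 − 20 = -6.034103
x = r cos θ + √(L² − h²) = 0.976591 + √(16384.0 − 36.4104) = 0.976591 + 127.857693 = 128.834283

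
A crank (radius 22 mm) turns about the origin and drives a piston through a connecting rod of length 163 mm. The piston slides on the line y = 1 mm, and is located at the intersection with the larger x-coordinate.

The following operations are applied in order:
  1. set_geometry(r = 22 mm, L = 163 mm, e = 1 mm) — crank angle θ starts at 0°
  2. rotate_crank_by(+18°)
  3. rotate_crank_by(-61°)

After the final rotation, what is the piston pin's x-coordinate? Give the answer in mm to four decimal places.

set_geometry: r = 22 mm, L = 163 mm, e = 1 mm; θ ← 0°
rotate_crank_by(+18°): θ ← 0° +18° = 18°
rotate_crank_by(-61°): θ ← 18° -61° = -43°
crank pin P = (r cos θ, r sin θ) = (16.089781, -15.003964)
h = r sin θ − e = -15.003964 − 1 = -16.003964
x = r cos θ + √(L² − h²) = 16.089781 + √(26569.0 − 256.1269) = 16.089781 + 162.212432 = 178.302214

178.3022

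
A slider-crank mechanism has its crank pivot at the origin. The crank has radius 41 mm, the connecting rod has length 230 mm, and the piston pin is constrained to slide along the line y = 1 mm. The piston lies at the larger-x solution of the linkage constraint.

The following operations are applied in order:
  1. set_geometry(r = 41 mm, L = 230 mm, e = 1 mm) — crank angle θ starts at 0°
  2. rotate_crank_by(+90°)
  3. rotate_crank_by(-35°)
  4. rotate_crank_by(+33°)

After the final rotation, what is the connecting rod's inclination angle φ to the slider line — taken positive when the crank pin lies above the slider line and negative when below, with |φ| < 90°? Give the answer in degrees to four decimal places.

set_geometry: r = 41 mm, L = 230 mm, e = 1 mm; θ ← 0°
rotate_crank_by(+90°): θ ← 0° +90° = 90°
rotate_crank_by(-35°): θ ← 90° -35° = 55°
rotate_crank_by(+33°): θ ← 55° +33° = 88°
crank pin P = (r cos θ, r sin θ) = (1.430879, 40.975024)
h = r sin θ − e = 40.975024 − 1 = 39.975024
sin φ = h / L = 39.975024 / 230 = 0.17380445
φ = arcsin(0.17380445) = 10.009092°

10.0091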